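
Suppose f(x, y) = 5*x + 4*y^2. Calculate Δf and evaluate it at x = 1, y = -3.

8

∂²f/∂x² = 0
∂²f/∂y² = 8
∇²f = 8
At (1, -3): 8.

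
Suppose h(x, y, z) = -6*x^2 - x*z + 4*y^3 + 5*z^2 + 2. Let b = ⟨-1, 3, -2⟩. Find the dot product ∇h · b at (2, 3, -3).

409

∂h/∂x = -12*x - z
∂h/∂y = 12*y^2
∂h/∂z = -x + 10*z
∇h at (2, 3, -3) = (-21, 108, -32)
∇h · b = (-21)(-1) + (108)(3) + (-32)(-2) = 409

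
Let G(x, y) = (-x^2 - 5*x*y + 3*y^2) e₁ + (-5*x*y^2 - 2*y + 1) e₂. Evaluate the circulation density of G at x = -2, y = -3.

∂G₂/∂x = -5*y^2
∂G₁/∂y = -5*x + 6*y
Scalar curl = 5*x - 5*y^2 - 6*y
At (-2, -3): -37.

-37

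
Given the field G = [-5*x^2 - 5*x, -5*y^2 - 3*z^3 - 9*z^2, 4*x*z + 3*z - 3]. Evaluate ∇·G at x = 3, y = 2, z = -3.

-40

∂G₁/∂x = -10*x - 5
∂G₂/∂y = -10*y
∂G₃/∂z = 4*x + 3
∇·G = -6*x - 10*y - 2
At (3, 2, -3): -40.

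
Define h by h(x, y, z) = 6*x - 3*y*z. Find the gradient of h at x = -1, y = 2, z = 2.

∂h/∂x = 6
∂h/∂y = -3*z
∂h/∂z = -3*y
∇h = (6, -3*z, -3*y)
At (-1, 2, 2): (6, -6, -6).

(6, -6, -6)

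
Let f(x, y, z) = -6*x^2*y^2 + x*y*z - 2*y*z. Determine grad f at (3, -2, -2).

(-140, 214, -2)

∂f/∂x = -12*x*y^2 + y*z
∂f/∂y = -12*x^2*y + x*z - 2*z
∂f/∂z = x*y - 2*y
∇f = (-12*x*y^2 + y*z, -12*x^2*y + x*z - 2*z, x*y - 2*y)
At (3, -2, -2): (-140, 214, -2).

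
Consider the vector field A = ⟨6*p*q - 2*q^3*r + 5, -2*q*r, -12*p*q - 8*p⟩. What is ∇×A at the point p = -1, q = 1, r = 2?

(∇×A)₁ = ∂A₃/∂q − ∂A₂/∂r = -12*p + 2*q
(∇×A)₂ = ∂A₁/∂r − ∂A₃/∂p = -2*q^3 + 12*q + 8
(∇×A)₃ = ∂A₂/∂p − ∂A₁/∂q = -6*p + 6*q^2*r
∇×A = (-12*p + 2*q, -2*q^3 + 12*q + 8, -6*p + 6*q^2*r)
At (-1, 1, 2): (14, 18, 18).

(14, 18, 18)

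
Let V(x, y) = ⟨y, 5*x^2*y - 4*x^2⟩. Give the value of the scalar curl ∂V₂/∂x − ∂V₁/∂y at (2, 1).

3

∂V₂/∂x = 10*x*y - 8*x
∂V₁/∂y = 1
Scalar curl = 10*x*y - 8*x - 1
At (2, 1): 3.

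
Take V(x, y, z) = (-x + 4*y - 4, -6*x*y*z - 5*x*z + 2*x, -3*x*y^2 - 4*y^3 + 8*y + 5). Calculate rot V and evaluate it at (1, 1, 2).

(∇×V)₁ = ∂V₃/∂y − ∂V₂/∂z = 5*x - 12*y^2 + 8
(∇×V)₂ = ∂V₁/∂z − ∂V₃/∂x = 3*y^2
(∇×V)₃ = ∂V₂/∂x − ∂V₁/∂y = -6*y*z - 5*z - 2
∇×V = (5*x - 12*y^2 + 8, 3*y^2, -6*y*z - 5*z - 2)
At (1, 1, 2): (1, 3, -24).

(1, 3, -24)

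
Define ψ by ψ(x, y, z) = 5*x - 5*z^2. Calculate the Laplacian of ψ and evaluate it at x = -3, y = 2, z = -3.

-10

∂²ψ/∂x² = 0
∂²ψ/∂y² = 0
∂²ψ/∂z² = -10
∇²ψ = -10
At (-3, 2, -3): -10.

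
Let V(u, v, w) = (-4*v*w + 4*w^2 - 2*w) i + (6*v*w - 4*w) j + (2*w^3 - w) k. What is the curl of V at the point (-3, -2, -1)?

(∇×V)₁ = ∂V₃/∂v − ∂V₂/∂w = -6*v + 4
(∇×V)₂ = ∂V₁/∂w − ∂V₃/∂u = -4*v + 8*w - 2
(∇×V)₃ = ∂V₂/∂u − ∂V₁/∂v = 4*w
∇×V = (-6*v + 4, -4*v + 8*w - 2, 4*w)
At (-3, -2, -1): (16, -2, -4).

(16, -2, -4)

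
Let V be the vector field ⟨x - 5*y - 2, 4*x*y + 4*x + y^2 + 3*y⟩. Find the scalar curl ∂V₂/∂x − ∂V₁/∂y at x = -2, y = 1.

∂V₂/∂x = 4*y + 4
∂V₁/∂y = -5
Scalar curl = 4*y + 9
At (-2, 1): 13.

13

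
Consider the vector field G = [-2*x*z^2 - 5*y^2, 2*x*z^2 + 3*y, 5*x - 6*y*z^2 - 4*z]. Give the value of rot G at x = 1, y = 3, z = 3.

(-66, -17, 48)

(∇×G)₁ = ∂G₃/∂y − ∂G₂/∂z = -4*x*z - 6*z^2
(∇×G)₂ = ∂G₁/∂z − ∂G₃/∂x = -4*x*z - 5
(∇×G)₃ = ∂G₂/∂x − ∂G₁/∂y = 10*y + 2*z^2
∇×G = (-4*x*z - 6*z^2, -4*x*z - 5, 10*y + 2*z^2)
At (1, 3, 3): (-66, -17, 48).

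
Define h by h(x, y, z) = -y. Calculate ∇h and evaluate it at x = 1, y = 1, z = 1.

∂h/∂x = 0
∂h/∂y = -1
∂h/∂z = 0
∇h = (0, -1, 0)
At (1, 1, 1): (0, -1, 0).

(0, -1, 0)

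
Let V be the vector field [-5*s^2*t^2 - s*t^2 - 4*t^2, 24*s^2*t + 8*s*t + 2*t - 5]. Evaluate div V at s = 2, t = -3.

∂V₁/∂s = -10*s*t^2 - t^2
∂V₂/∂t = 24*s^2 + 8*s + 2
∇·V = 24*s^2 - 10*s*t^2 + 8*s - t^2 + 2
At (2, -3): -75.

-75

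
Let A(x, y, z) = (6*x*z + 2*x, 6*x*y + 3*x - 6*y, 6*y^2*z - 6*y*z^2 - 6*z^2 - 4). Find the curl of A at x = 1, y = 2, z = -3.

(∇×A)₁ = ∂A₃/∂y − ∂A₂/∂z = 12*y*z - 6*z^2
(∇×A)₂ = ∂A₁/∂z − ∂A₃/∂x = 6*x
(∇×A)₃ = ∂A₂/∂x − ∂A₁/∂y = 6*y + 3
∇×A = (12*y*z - 6*z^2, 6*x, 6*y + 3)
At (1, 2, -3): (-126, 6, 15).

(-126, 6, 15)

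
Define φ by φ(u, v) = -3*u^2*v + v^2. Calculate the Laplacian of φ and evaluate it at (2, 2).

-10

∂²φ/∂u² = -6*v
∂²φ/∂v² = 2
∇²φ = -6*v + 2
At (2, 2): -10.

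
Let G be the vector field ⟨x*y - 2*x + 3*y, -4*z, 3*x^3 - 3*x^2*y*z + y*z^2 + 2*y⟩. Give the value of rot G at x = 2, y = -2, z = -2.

(∇×G)₁ = ∂G₃/∂y − ∂G₂/∂z = -3*x^2*z + z^2 + 6
(∇×G)₂ = ∂G₁/∂z − ∂G₃/∂x = -9*x^2 + 6*x*y*z
(∇×G)₃ = ∂G₂/∂x − ∂G₁/∂y = -x - 3
∇×G = (-3*x^2*z + z^2 + 6, -9*x^2 + 6*x*y*z, -x - 3)
At (2, -2, -2): (34, 12, -5).

(34, 12, -5)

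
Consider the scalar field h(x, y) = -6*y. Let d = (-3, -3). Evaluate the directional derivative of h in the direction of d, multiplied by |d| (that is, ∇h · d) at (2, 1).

18

∂h/∂x = 0
∂h/∂y = -6
∇h at (2, 1) = (0, -6)
∇h · d = (0)(-3) + (-6)(-3) = 18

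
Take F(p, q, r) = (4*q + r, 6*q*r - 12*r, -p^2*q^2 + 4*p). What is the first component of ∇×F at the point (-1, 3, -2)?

(∇×F)_1 = ∂F₃/∂q − ∂F₂/∂r
= -2*p^2*q − (6*q - 12)
= -2*p^2*q - 6*q + 12
At (-1, 3, -2): -12.

-12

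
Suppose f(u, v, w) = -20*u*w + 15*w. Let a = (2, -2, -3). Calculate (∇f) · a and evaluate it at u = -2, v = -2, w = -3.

∂f/∂u = -20*w
∂f/∂v = 0
∂f/∂w = -20*u + 15
∇f at (-2, -2, -3) = (60, 0, 55)
∇f · a = (60)(2) + (0)(-2) + (55)(-3) = -45

-45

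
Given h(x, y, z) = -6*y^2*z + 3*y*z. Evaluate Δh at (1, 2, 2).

∂²h/∂x² = 0
∂²h/∂y² = -12*z
∂²h/∂z² = 0
∇²h = -12*z
At (1, 2, 2): -24.

-24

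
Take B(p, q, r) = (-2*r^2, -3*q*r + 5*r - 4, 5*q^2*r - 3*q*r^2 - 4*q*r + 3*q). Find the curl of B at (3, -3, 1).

(-48, -4, 0)

(∇×B)₁ = ∂B₃/∂q − ∂B₂/∂r = 10*q*r + 3*q - 3*r^2 - 4*r - 2
(∇×B)₂ = ∂B₁/∂r − ∂B₃/∂p = -4*r
(∇×B)₃ = ∂B₂/∂p − ∂B₁/∂q = 0
∇×B = (10*q*r + 3*q - 3*r^2 - 4*r - 2, -4*r, 0)
At (3, -3, 1): (-48, -4, 0).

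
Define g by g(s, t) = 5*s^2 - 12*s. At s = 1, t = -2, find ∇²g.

∂²g/∂s² = 10
∂²g/∂t² = 0
∇²g = 10
At (1, -2): 10.

10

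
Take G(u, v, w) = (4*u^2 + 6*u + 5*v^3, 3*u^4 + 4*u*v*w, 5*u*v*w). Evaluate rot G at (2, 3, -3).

(-54, 45, -75)

(∇×G)₁ = ∂G₃/∂v − ∂G₂/∂w = -4*u*v + 5*u*w
(∇×G)₂ = ∂G₁/∂w − ∂G₃/∂u = -5*v*w
(∇×G)₃ = ∂G₂/∂u − ∂G₁/∂v = 12*u^3 - 15*v^2 + 4*v*w
∇×G = (-4*u*v + 5*u*w, -5*v*w, 12*u^3 - 15*v^2 + 4*v*w)
At (2, 3, -3): (-54, 45, -75).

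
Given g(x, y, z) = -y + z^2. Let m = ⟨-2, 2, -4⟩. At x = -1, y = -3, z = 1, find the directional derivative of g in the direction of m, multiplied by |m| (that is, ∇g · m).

-10

∂g/∂x = 0
∂g/∂y = -1
∂g/∂z = 2*z
∇g at (-1, -3, 1) = (0, -1, 2)
∇g · m = (0)(-2) + (-1)(2) + (2)(-4) = -10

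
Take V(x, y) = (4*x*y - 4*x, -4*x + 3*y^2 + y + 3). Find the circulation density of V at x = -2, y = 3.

4

∂V₂/∂x = -4
∂V₁/∂y = 4*x
Scalar curl = -4*x - 4
At (-2, 3): 4.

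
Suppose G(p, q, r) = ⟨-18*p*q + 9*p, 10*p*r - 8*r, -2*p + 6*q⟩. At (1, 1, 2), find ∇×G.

(4, 2, 38)

(∇×G)₁ = ∂G₃/∂q − ∂G₂/∂r = -10*p + 14
(∇×G)₂ = ∂G₁/∂r − ∂G₃/∂p = 2
(∇×G)₃ = ∂G₂/∂p − ∂G₁/∂q = 18*p + 10*r
∇×G = (-10*p + 14, 2, 18*p + 10*r)
At (1, 1, 2): (4, 2, 38).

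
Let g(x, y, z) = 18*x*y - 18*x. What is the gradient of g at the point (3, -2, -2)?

∂g/∂x = 18*y - 18
∂g/∂y = 18*x
∂g/∂z = 0
∇g = (18*y - 18, 18*x, 0)
At (3, -2, -2): (-54, 54, 0).

(-54, 54, 0)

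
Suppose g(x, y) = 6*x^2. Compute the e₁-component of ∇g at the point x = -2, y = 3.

-24

(∇g)_1 = ∂g/∂x = 12*x
At (-2, 3): -24.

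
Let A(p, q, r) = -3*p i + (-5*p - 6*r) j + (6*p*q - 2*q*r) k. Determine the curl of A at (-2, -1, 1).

(-8, 6, -5)

(∇×A)₁ = ∂A₃/∂q − ∂A₂/∂r = 6*p - 2*r + 6
(∇×A)₂ = ∂A₁/∂r − ∂A₃/∂p = -6*q
(∇×A)₃ = ∂A₂/∂p − ∂A₁/∂q = -5
∇×A = (6*p - 2*r + 6, -6*q, -5)
At (-2, -1, 1): (-8, 6, -5).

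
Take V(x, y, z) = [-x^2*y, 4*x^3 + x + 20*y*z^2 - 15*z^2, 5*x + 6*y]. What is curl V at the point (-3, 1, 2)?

(-14, -5, 118)

(∇×V)₁ = ∂V₃/∂y − ∂V₂/∂z = -40*y*z + 30*z + 6
(∇×V)₂ = ∂V₁/∂z − ∂V₃/∂x = -5
(∇×V)₃ = ∂V₂/∂x − ∂V₁/∂y = 13*x^2 + 1
∇×V = (-40*y*z + 30*z + 6, -5, 13*x^2 + 1)
At (-3, 1, 2): (-14, -5, 118).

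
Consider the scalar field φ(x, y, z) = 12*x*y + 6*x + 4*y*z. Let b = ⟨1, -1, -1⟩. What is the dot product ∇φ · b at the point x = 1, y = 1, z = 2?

∂φ/∂x = 12*y + 6
∂φ/∂y = 12*x + 4*z
∂φ/∂z = 4*y
∇φ at (1, 1, 2) = (18, 20, 4)
∇φ · b = (18)(1) + (20)(-1) + (4)(-1) = -6

-6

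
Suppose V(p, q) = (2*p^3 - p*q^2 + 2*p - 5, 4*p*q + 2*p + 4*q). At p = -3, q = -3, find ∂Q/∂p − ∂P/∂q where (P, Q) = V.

∂V₂/∂p = 4*q + 2
∂V₁/∂q = -2*p*q
Scalar curl = 2*p*q + 4*q + 2
At (-3, -3): 8.

8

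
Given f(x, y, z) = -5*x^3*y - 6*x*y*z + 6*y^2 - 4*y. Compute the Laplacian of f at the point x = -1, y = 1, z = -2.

∂²f/∂x² = -30*x*y
∂²f/∂y² = 12
∂²f/∂z² = 0
∇²f = -30*x*y + 12
At (-1, 1, -2): 42.

42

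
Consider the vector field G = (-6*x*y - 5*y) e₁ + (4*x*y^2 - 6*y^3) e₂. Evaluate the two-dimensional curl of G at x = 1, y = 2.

∂G₂/∂x = 4*y^2
∂G₁/∂y = -6*x - 5
Scalar curl = 6*x + 4*y^2 + 5
At (1, 2): 27.

27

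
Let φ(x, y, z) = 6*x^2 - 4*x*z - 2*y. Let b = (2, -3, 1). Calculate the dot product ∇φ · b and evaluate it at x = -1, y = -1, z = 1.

∂φ/∂x = 12*x - 4*z
∂φ/∂y = -2
∂φ/∂z = -4*x
∇φ at (-1, -1, 1) = (-16, -2, 4)
∇φ · b = (-16)(2) + (-2)(-3) + (4)(1) = -22

-22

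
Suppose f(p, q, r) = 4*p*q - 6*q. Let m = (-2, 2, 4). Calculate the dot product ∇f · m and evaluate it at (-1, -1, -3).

∂f/∂p = 4*q
∂f/∂q = 4*p - 6
∂f/∂r = 0
∇f at (-1, -1, -3) = (-4, -10, 0)
∇f · m = (-4)(-2) + (-10)(2) + (0)(4) = -12

-12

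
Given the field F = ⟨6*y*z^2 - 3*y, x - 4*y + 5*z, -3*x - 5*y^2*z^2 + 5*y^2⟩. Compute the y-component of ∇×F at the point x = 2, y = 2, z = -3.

-69

(∇×F)_2 = ∂F₁/∂z − ∂F₃/∂x
= 12*y*z − (-3)
= 12*y*z + 3
At (2, 2, -3): -69.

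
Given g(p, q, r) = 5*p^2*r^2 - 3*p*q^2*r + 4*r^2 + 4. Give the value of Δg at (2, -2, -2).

∂²g/∂p² = 10*r^2
∂²g/∂q² = -6*p*r
∂²g/∂r² = 2*(5*p^2 + 4)
∇²g = 10*p^2 - 6*p*r + 10*r^2 + 8
At (2, -2, -2): 112.

112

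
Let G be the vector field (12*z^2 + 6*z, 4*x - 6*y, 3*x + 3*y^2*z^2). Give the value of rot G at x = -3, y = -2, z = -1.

(∇×G)₁ = ∂G₃/∂y − ∂G₂/∂z = 6*y*z^2
(∇×G)₂ = ∂G₁/∂z − ∂G₃/∂x = 24*z + 3
(∇×G)₃ = ∂G₂/∂x − ∂G₁/∂y = 4
∇×G = (6*y*z^2, 24*z + 3, 4)
At (-3, -2, -1): (-12, -21, 4).

(-12, -21, 4)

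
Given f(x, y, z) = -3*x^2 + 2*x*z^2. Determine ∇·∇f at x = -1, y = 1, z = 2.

-10

∂²f/∂x² = -6
∂²f/∂y² = 0
∂²f/∂z² = 4*x
∇²f = 4*x - 6
At (-1, 1, 2): -10.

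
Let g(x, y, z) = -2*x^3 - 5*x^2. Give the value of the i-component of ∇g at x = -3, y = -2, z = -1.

(∇g)_1 = ∂g/∂x = -6*x^2 - 10*x
At (-3, -2, -1): -24.

-24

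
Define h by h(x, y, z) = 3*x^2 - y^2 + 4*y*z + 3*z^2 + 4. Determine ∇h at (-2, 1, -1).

(-12, -6, -2)

∂h/∂x = 6*x
∂h/∂y = -2*y + 4*z
∂h/∂z = 4*y + 6*z
∇h = (6*x, -2*y + 4*z, 4*y + 6*z)
At (-2, 1, -1): (-12, -6, -2).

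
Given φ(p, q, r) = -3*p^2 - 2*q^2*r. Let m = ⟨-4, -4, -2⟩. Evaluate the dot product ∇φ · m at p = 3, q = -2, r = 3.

∂φ/∂p = -6*p
∂φ/∂q = -4*q*r
∂φ/∂r = -2*q^2
∇φ at (3, -2, 3) = (-18, 24, -8)
∇φ · m = (-18)(-4) + (24)(-4) + (-8)(-2) = -8

-8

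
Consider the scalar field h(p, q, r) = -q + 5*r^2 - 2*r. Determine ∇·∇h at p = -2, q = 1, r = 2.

∂²h/∂p² = 0
∂²h/∂q² = 0
∂²h/∂r² = 10
∇²h = 10
At (-2, 1, 2): 10.

10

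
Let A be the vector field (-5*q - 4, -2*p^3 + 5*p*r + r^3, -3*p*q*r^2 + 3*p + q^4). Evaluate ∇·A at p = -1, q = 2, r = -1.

-12

∂A₁/∂p = 0
∂A₂/∂q = 0
∂A₃/∂r = -6*p*q*r
∇·A = -6*p*q*r
At (-1, 2, -1): -12.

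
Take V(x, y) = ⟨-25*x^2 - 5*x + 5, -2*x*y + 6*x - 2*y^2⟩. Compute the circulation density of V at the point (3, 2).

∂V₂/∂x = -2*y + 6
∂V₁/∂y = 0
Scalar curl = -2*y + 6
At (3, 2): 2.

2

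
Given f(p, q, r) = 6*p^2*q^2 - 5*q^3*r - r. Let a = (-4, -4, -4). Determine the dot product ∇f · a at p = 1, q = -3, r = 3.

796

∂f/∂p = 12*p*q^2
∂f/∂q = 12*p^2*q - 15*q^2*r
∂f/∂r = -5*q^3 - 1
∇f at (1, -3, 3) = (108, -441, 134)
∇f · a = (108)(-4) + (-441)(-4) + (134)(-4) = 796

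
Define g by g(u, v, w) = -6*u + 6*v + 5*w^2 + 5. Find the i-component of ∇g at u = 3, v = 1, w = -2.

-6

(∇g)_1 = ∂g/∂u = -6
At (3, 1, -2): -6.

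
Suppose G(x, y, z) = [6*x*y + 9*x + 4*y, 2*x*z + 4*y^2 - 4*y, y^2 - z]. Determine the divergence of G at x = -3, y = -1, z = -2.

-10

∂G₁/∂x = 6*y + 9
∂G₂/∂y = 8*y - 4
∂G₃/∂z = -1
∇·G = 14*y + 4
At (-3, -1, -2): -10.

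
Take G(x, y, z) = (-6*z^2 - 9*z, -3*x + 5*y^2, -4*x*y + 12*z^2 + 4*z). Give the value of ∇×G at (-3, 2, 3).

(12, -37, -3)

(∇×G)₁ = ∂G₃/∂y − ∂G₂/∂z = -4*x
(∇×G)₂ = ∂G₁/∂z − ∂G₃/∂x = 4*y - 12*z - 9
(∇×G)₃ = ∂G₂/∂x − ∂G₁/∂y = -3
∇×G = (-4*x, 4*y - 12*z - 9, -3)
At (-3, 2, 3): (12, -37, -3).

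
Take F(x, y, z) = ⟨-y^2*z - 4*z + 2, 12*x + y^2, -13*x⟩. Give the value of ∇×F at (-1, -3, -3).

(∇×F)₁ = ∂F₃/∂y − ∂F₂/∂z = 0
(∇×F)₂ = ∂F₁/∂z − ∂F₃/∂x = -y^2 + 9
(∇×F)₃ = ∂F₂/∂x − ∂F₁/∂y = 2*y*z + 12
∇×F = (0, -y^2 + 9, 2*y*z + 12)
At (-1, -3, -3): (0, 0, 30).

(0, 0, 30)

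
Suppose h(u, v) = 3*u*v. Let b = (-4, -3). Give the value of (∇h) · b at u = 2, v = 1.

-30

∂h/∂u = 3*v
∂h/∂v = 3*u
∇h at (2, 1) = (3, 6)
∇h · b = (3)(-4) + (6)(-3) = -30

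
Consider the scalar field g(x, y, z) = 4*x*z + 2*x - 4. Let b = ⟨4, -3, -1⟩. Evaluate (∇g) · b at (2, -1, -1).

∂g/∂x = 4*z + 2
∂g/∂y = 0
∂g/∂z = 4*x
∇g at (2, -1, -1) = (-2, 0, 8)
∇g · b = (-2)(4) + (0)(-3) + (8)(-1) = -16

-16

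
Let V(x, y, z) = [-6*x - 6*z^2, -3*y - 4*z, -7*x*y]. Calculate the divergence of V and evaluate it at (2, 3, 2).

∂V₁/∂x = -6
∂V₂/∂y = -3
∂V₃/∂z = 0
∇·V = -9
At (2, 3, 2): -9.

-9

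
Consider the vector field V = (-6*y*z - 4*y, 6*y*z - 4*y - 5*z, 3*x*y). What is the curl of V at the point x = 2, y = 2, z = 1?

(∇×V)₁ = ∂V₃/∂y − ∂V₂/∂z = 3*x - 6*y + 5
(∇×V)₂ = ∂V₁/∂z − ∂V₃/∂x = -9*y
(∇×V)₃ = ∂V₂/∂x − ∂V₁/∂y = 6*z + 4
∇×V = (3*x - 6*y + 5, -9*y, 6*z + 4)
At (2, 2, 1): (-1, -18, 10).

(-1, -18, 10)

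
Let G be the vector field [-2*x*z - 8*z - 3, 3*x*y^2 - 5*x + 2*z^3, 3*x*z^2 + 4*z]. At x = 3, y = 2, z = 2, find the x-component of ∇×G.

-24

(∇×G)_1 = ∂G₃/∂y − ∂G₂/∂z
= 0 − (6*z^2)
= -6*z^2
At (3, 2, 2): -24.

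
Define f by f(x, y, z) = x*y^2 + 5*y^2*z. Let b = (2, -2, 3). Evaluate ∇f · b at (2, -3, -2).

57

∂f/∂x = y^2
∂f/∂y = 2*x*y + 10*y*z
∂f/∂z = 5*y^2
∇f at (2, -3, -2) = (9, 48, 45)
∇f · b = (9)(2) + (48)(-2) + (45)(3) = 57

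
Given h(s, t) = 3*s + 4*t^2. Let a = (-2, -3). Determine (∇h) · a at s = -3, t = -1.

18

∂h/∂s = 3
∂h/∂t = 8*t
∇h at (-3, -1) = (3, -8)
∇h · a = (3)(-2) + (-8)(-3) = 18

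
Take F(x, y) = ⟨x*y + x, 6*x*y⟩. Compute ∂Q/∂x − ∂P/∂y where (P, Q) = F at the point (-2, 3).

∂F₂/∂x = 6*y
∂F₁/∂y = x
Scalar curl = -x + 6*y
At (-2, 3): 20.

20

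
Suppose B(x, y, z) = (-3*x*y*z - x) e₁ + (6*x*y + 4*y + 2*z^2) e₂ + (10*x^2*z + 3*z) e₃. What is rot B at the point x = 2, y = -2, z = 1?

(-4, -28, -6)

(∇×B)₁ = ∂B₃/∂y − ∂B₂/∂z = -4*z
(∇×B)₂ = ∂B₁/∂z − ∂B₃/∂x = -3*x*y - 20*x*z
(∇×B)₃ = ∂B₂/∂x − ∂B₁/∂y = 3*x*z + 6*y
∇×B = (-4*z, -3*x*y - 20*x*z, 3*x*z + 6*y)
At (2, -2, 1): (-4, -28, -6).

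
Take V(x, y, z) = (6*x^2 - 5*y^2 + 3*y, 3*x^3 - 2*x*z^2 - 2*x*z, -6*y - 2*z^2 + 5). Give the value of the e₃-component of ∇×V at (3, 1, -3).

76

(∇×V)_3 = ∂V₂/∂x − ∂V₁/∂y
= 9*x^2 - 2*z^2 - 2*z − (-10*y + 3)
= 9*x^2 + 10*y - 2*z^2 - 2*z - 3
At (3, 1, -3): 76.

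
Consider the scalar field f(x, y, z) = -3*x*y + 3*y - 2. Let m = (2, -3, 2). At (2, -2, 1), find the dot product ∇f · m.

21

∂f/∂x = -3*y
∂f/∂y = -3*x + 3
∂f/∂z = 0
∇f at (2, -2, 1) = (6, -3, 0)
∇f · m = (6)(2) + (-3)(-3) + (0)(2) = 21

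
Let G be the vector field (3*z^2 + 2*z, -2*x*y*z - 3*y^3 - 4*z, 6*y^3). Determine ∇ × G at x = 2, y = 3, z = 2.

(∇×G)₁ = ∂G₃/∂y − ∂G₂/∂z = 2*x*y + 18*y^2 + 4
(∇×G)₂ = ∂G₁/∂z − ∂G₃/∂x = 6*z + 2
(∇×G)₃ = ∂G₂/∂x − ∂G₁/∂y = -2*y*z
∇×G = (2*x*y + 18*y^2 + 4, 6*z + 2, -2*y*z)
At (2, 3, 2): (178, 14, -12).

(178, 14, -12)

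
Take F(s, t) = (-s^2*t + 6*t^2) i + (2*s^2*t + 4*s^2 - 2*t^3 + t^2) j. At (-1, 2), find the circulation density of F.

∂F₂/∂s = 4*s*t + 8*s
∂F₁/∂t = -s^2 + 12*t
Scalar curl = s^2 + 4*s*t + 8*s - 12*t
At (-1, 2): -39.

-39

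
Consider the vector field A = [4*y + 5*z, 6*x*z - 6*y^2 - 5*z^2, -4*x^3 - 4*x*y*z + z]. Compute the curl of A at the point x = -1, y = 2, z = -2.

(-22, 1, -16)

(∇×A)₁ = ∂A₃/∂y − ∂A₂/∂z = -4*x*z - 6*x + 10*z
(∇×A)₂ = ∂A₁/∂z − ∂A₃/∂x = 12*x^2 + 4*y*z + 5
(∇×A)₃ = ∂A₂/∂x − ∂A₁/∂y = 6*z - 4
∇×A = (-4*x*z - 6*x + 10*z, 12*x^2 + 4*y*z + 5, 6*z - 4)
At (-1, 2, -2): (-22, 1, -16).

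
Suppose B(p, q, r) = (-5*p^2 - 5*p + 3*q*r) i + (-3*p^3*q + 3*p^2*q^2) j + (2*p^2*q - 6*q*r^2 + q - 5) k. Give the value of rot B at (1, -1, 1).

(-3, 1, 12)

(∇×B)₁ = ∂B₃/∂q − ∂B₂/∂r = 2*p^2 - 6*r^2 + 1
(∇×B)₂ = ∂B₁/∂r − ∂B₃/∂p = -4*p*q + 3*q
(∇×B)₃ = ∂B₂/∂p − ∂B₁/∂q = -9*p^2*q + 6*p*q^2 - 3*r
∇×B = (2*p^2 - 6*r^2 + 1, -4*p*q + 3*q, -9*p^2*q + 6*p*q^2 - 3*r)
At (1, -1, 1): (-3, 1, 12).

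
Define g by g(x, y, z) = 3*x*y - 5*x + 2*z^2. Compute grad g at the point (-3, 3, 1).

(4, -9, 4)

∂g/∂x = 3*y - 5
∂g/∂y = 3*x
∂g/∂z = 4*z
∇g = (3*y - 5, 3*x, 4*z)
At (-3, 3, 1): (4, -9, 4).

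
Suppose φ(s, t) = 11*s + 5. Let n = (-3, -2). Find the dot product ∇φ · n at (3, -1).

-33

∂φ/∂s = 11
∂φ/∂t = 0
∇φ at (3, -1) = (11, 0)
∇φ · n = (11)(-3) + (0)(-2) = -33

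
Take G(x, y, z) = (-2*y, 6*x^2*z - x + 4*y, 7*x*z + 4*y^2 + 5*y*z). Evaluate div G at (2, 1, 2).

23

∂G₁/∂x = 0
∂G₂/∂y = 4
∂G₃/∂z = 7*x + 5*y
∇·G = 7*x + 5*y + 4
At (2, 1, 2): 23.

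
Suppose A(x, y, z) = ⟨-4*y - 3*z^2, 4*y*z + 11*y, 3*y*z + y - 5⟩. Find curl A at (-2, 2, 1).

(-4, -6, 4)

(∇×A)₁ = ∂A₃/∂y − ∂A₂/∂z = -4*y + 3*z + 1
(∇×A)₂ = ∂A₁/∂z − ∂A₃/∂x = -6*z
(∇×A)₃ = ∂A₂/∂x − ∂A₁/∂y = 4
∇×A = (-4*y + 3*z + 1, -6*z, 4)
At (-2, 2, 1): (-4, -6, 4).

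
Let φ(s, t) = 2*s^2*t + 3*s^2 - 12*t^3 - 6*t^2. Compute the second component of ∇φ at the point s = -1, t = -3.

-286

(∇φ)_2 = ∂φ/∂t = 2*s^2 - 36*t^2 - 12*t
At (-1, -3): -286.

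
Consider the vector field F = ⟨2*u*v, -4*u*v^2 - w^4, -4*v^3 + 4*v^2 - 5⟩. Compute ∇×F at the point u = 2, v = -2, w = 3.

(44, 0, -20)

(∇×F)₁ = ∂F₃/∂v − ∂F₂/∂w = -12*v^2 + 8*v + 4*w^3
(∇×F)₂ = ∂F₁/∂w − ∂F₃/∂u = 0
(∇×F)₃ = ∂F₂/∂u − ∂F₁/∂v = -2*u - 4*v^2
∇×F = (-12*v^2 + 8*v + 4*w^3, 0, -2*u - 4*v^2)
At (2, -2, 3): (44, 0, -20).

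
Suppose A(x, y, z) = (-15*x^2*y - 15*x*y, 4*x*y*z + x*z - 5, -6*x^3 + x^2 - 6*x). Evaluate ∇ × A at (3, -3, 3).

(∇×A)₁ = ∂A₃/∂y − ∂A₂/∂z = -4*x*y - x
(∇×A)₂ = ∂A₁/∂z − ∂A₃/∂x = 18*x^2 - 2*x + 6
(∇×A)₃ = ∂A₂/∂x − ∂A₁/∂y = 15*x^2 + 15*x + 4*y*z + z
∇×A = (-4*x*y - x, 18*x^2 - 2*x + 6, 15*x^2 + 15*x + 4*y*z + z)
At (3, -3, 3): (33, 162, 147).

(33, 162, 147)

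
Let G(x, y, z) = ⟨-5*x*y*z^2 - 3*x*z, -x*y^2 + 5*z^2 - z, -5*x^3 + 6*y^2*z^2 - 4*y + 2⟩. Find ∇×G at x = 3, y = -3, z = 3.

(-357, 396, 126)

(∇×G)₁ = ∂G₃/∂y − ∂G₂/∂z = 12*y*z^2 - 10*z - 3
(∇×G)₂ = ∂G₁/∂z − ∂G₃/∂x = 15*x^2 - 10*x*y*z - 3*x
(∇×G)₃ = ∂G₂/∂x − ∂G₁/∂y = 5*x*z^2 - y^2
∇×G = (12*y*z^2 - 10*z - 3, 15*x^2 - 10*x*y*z - 3*x, 5*x*z^2 - y^2)
At (3, -3, 3): (-357, 396, 126).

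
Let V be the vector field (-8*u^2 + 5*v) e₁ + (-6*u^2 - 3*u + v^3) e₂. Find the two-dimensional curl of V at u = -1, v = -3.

∂V₂/∂u = -12*u - 3
∂V₁/∂v = 5
Scalar curl = -12*u - 8
At (-1, -3): 4.

4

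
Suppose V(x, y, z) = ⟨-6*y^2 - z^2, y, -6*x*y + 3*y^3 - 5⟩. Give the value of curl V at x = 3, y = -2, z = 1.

(18, -14, -24)

(∇×V)₁ = ∂V₃/∂y − ∂V₂/∂z = -6*x + 9*y^2
(∇×V)₂ = ∂V₁/∂z − ∂V₃/∂x = 6*y - 2*z
(∇×V)₃ = ∂V₂/∂x − ∂V₁/∂y = 12*y
∇×V = (-6*x + 9*y^2, 6*y - 2*z, 12*y)
At (3, -2, 1): (18, -14, -24).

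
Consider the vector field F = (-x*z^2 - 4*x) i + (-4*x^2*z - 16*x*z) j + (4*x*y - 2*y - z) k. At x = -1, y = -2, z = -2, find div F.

∂F₁/∂x = -z^2 - 4
∂F₂/∂y = 0
∂F₃/∂z = -1
∇·F = -z^2 - 5
At (-1, -2, -2): -9.

-9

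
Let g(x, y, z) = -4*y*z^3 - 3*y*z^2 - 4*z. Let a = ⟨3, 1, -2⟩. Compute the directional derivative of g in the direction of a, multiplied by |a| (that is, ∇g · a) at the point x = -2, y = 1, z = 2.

∂g/∂x = 0
∂g/∂y = -4*z^3 - 3*z^2
∂g/∂z = -12*y*z^2 - 6*y*z - 4
∇g at (-2, 1, 2) = (0, -44, -64)
∇g · a = (0)(3) + (-44)(1) + (-64)(-2) = 84

84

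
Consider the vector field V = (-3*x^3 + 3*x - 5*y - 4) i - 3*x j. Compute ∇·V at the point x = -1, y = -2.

-6

∂V₁/∂x = -9*x^2 + 3
∂V₂/∂y = 0
∇·V = -9*x^2 + 3
At (-1, -2): -6.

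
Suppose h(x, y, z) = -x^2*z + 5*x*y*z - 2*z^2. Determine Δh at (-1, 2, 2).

-8

∂²h/∂x² = -2*z
∂²h/∂y² = 0
∂²h/∂z² = -4
∇²h = -2*z - 4
At (-1, 2, 2): -8.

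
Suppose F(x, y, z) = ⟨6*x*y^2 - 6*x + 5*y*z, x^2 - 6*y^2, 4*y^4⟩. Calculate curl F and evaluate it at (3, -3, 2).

(∇×F)₁ = ∂F₃/∂y − ∂F₂/∂z = 16*y^3
(∇×F)₂ = ∂F₁/∂z − ∂F₃/∂x = 5*y
(∇×F)₃ = ∂F₂/∂x − ∂F₁/∂y = -12*x*y + 2*x - 5*z
∇×F = (16*y^3, 5*y, -12*x*y + 2*x - 5*z)
At (3, -3, 2): (-432, -15, 104).

(-432, -15, 104)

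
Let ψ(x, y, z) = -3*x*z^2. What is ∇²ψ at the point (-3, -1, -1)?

18

∂²ψ/∂x² = 0
∂²ψ/∂y² = 0
∂²ψ/∂z² = -6*x
∇²ψ = -6*x
At (-3, -1, -1): 18.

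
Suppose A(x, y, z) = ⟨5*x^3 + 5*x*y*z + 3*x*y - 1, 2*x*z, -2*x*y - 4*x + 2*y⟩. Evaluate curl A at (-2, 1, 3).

(∇×A)₁ = ∂A₃/∂y − ∂A₂/∂z = -4*x + 2
(∇×A)₂ = ∂A₁/∂z − ∂A₃/∂x = 5*x*y + 2*y + 4
(∇×A)₃ = ∂A₂/∂x − ∂A₁/∂y = -5*x*z - 3*x + 2*z
∇×A = (-4*x + 2, 5*x*y + 2*y + 4, -5*x*z - 3*x + 2*z)
At (-2, 1, 3): (10, -4, 42).

(10, -4, 42)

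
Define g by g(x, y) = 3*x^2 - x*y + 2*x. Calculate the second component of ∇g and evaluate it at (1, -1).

-1

(∇g)_2 = ∂g/∂y = -x
At (1, -1): -1.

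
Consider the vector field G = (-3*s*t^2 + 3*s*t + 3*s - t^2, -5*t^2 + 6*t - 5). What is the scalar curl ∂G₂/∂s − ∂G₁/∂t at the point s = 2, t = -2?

-34

∂G₂/∂s = 0
∂G₁/∂t = -6*s*t + 3*s - 2*t
Scalar curl = 6*s*t - 3*s + 2*t
At (2, -2): -34.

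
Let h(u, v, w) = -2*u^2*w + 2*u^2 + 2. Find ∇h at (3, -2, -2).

∂h/∂u = -4*u*w + 4*u
∂h/∂v = 0
∂h/∂w = -2*u^2
∇h = (-4*u*w + 4*u, 0, -2*u^2)
At (3, -2, -2): (36, 0, -18).

(36, 0, -18)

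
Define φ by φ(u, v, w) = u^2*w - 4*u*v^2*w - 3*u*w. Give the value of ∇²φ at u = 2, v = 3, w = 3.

∂²φ/∂u² = 2*w
∂²φ/∂v² = -8*u*w
∂²φ/∂w² = 0
∇²φ = -8*u*w + 2*w
At (2, 3, 3): -42.

-42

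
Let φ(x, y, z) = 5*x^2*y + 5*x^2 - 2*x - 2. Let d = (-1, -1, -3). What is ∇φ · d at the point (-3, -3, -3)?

∂φ/∂x = 10*x*y + 10*x - 2
∂φ/∂y = 5*x^2
∂φ/∂z = 0
∇φ at (-3, -3, -3) = (58, 45, 0)
∇φ · d = (58)(-1) + (45)(-1) + (0)(-3) = -103

-103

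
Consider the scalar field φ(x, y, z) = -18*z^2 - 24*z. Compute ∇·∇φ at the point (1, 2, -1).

-36

∂²φ/∂x² = 0
∂²φ/∂y² = 0
∂²φ/∂z² = -36
∇²φ = -36
At (1, 2, -1): -36.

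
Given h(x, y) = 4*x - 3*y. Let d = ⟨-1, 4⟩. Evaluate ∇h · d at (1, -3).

-16

∂h/∂x = 4
∂h/∂y = -3
∇h at (1, -3) = (4, -3)
∇h · d = (4)(-1) + (-3)(4) = -16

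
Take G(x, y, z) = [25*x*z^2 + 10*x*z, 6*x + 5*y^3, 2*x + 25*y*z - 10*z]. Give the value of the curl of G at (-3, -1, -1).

(-25, 118, 6)

(∇×G)₁ = ∂G₃/∂y − ∂G₂/∂z = 25*z
(∇×G)₂ = ∂G₁/∂z − ∂G₃/∂x = 50*x*z + 10*x - 2
(∇×G)₃ = ∂G₂/∂x − ∂G₁/∂y = 6
∇×G = (25*z, 50*x*z + 10*x - 2, 6)
At (-3, -1, -1): (-25, 118, 6).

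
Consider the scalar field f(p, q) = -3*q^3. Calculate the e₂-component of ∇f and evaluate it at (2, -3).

(∇f)_2 = ∂f/∂q = -9*q^2
At (2, -3): -81.

-81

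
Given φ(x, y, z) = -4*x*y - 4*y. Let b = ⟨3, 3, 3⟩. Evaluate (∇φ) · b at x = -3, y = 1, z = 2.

12

∂φ/∂x = -4*y
∂φ/∂y = -4*x - 4
∂φ/∂z = 0
∇φ at (-3, 1, 2) = (-4, 8, 0)
∇φ · b = (-4)(3) + (8)(3) + (0)(3) = 12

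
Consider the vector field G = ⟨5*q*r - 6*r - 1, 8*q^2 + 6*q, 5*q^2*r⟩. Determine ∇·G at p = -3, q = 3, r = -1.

∂G₁/∂p = 0
∂G₂/∂q = 16*q + 6
∂G₃/∂r = 5*q^2
∇·G = 5*q^2 + 16*q + 6
At (-3, 3, -1): 99.

99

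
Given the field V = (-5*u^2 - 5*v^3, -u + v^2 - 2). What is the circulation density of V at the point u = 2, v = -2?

∂V₂/∂u = -1
∂V₁/∂v = -15*v^2
Scalar curl = 15*v^2 - 1
At (2, -2): 59.

59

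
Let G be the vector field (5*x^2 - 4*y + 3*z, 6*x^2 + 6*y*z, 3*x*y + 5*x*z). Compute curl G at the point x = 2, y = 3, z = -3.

(-12, 9, 28)

(∇×G)₁ = ∂G₃/∂y − ∂G₂/∂z = 3*x - 6*y
(∇×G)₂ = ∂G₁/∂z − ∂G₃/∂x = -3*y - 5*z + 3
(∇×G)₃ = ∂G₂/∂x − ∂G₁/∂y = 12*x + 4
∇×G = (3*x - 6*y, -3*y - 5*z + 3, 12*x + 4)
At (2, 3, -3): (-12, 9, 28).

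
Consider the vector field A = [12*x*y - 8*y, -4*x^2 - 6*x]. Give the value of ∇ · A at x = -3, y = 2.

24

∂A₁/∂x = 12*y
∂A₂/∂y = 0
∇·A = 12*y
At (-3, 2): 24.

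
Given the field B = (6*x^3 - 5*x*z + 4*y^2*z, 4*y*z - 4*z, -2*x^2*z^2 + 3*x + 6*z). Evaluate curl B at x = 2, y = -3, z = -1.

(16, 31, -24)

(∇×B)₁ = ∂B₃/∂y − ∂B₂/∂z = -4*y + 4
(∇×B)₂ = ∂B₁/∂z − ∂B₃/∂x = 4*x*z^2 - 5*x + 4*y^2 - 3
(∇×B)₃ = ∂B₂/∂x − ∂B₁/∂y = -8*y*z
∇×B = (-4*y + 4, 4*x*z^2 - 5*x + 4*y^2 - 3, -8*y*z)
At (2, -3, -1): (16, 31, -24).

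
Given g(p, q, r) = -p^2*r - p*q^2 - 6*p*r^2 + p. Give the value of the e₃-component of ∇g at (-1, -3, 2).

(∇g)_3 = ∂g/∂r = -p^2 - 12*p*r
At (-1, -3, 2): 23.

23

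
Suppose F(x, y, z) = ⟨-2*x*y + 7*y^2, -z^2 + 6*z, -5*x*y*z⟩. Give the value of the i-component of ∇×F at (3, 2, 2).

-32

(∇×F)_1 = ∂F₃/∂y − ∂F₂/∂z
= -5*x*z − (-2*z + 6)
= -5*x*z + 2*z - 6
At (3, 2, 2): -32.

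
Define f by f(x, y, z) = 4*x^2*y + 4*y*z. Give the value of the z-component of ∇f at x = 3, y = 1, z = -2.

4

(∇f)_3 = ∂f/∂z = 4*y
At (3, 1, -2): 4.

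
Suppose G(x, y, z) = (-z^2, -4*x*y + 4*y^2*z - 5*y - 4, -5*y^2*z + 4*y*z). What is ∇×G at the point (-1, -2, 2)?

(32, -4, 8)

(∇×G)₁ = ∂G₃/∂y − ∂G₂/∂z = -4*y^2 - 10*y*z + 4*z
(∇×G)₂ = ∂G₁/∂z − ∂G₃/∂x = -2*z
(∇×G)₃ = ∂G₂/∂x − ∂G₁/∂y = -4*y
∇×G = (-4*y^2 - 10*y*z + 4*z, -2*z, -4*y)
At (-1, -2, 2): (32, -4, 8).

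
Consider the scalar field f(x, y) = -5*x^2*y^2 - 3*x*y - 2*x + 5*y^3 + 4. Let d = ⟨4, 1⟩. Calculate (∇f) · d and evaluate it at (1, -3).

∂f/∂x = -10*x*y^2 - 3*y - 2
∂f/∂y = -10*x^2*y - 3*x + 15*y^2
∇f at (1, -3) = (-83, 162)
∇f · d = (-83)(4) + (162)(1) = -170

-170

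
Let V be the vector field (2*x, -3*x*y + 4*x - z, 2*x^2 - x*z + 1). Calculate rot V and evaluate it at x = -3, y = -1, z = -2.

(1, 10, 7)

(∇×V)₁ = ∂V₃/∂y − ∂V₂/∂z = 1
(∇×V)₂ = ∂V₁/∂z − ∂V₃/∂x = -4*x + z
(∇×V)₃ = ∂V₂/∂x − ∂V₁/∂y = -3*y + 4
∇×V = (1, -4*x + z, -3*y + 4)
At (-3, -1, -2): (1, 10, 7).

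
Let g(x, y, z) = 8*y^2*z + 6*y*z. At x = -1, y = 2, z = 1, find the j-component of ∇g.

(∇g)_2 = ∂g/∂y = 16*y*z + 6*z
At (-1, 2, 1): 38.

38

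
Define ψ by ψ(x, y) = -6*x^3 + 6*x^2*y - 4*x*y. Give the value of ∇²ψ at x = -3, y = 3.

∂²ψ/∂x² = 12*(-3*x + y)
∂²ψ/∂y² = 0
∇²ψ = -36*x + 12*y
At (-3, 3): 144.

144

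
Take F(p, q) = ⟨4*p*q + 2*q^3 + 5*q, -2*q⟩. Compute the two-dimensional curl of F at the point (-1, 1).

-7

∂F₂/∂p = 0
∂F₁/∂q = 4*p + 6*q^2 + 5
Scalar curl = -4*p - 6*q^2 - 5
At (-1, 1): -7.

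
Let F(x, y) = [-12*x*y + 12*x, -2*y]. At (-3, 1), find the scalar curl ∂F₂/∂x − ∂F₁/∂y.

∂F₂/∂x = 0
∂F₁/∂y = -12*x
Scalar curl = 12*x
At (-3, 1): -36.

-36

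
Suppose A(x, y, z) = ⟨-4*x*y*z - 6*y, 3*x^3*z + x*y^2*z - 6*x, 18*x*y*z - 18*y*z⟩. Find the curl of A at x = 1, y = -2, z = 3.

(-7, 116, 51)

(∇×A)₁ = ∂A₃/∂y − ∂A₂/∂z = -3*x^3 - x*y^2 + 18*x*z - 18*z
(∇×A)₂ = ∂A₁/∂z − ∂A₃/∂x = -4*x*y - 18*y*z
(∇×A)₃ = ∂A₂/∂x − ∂A₁/∂y = 9*x^2*z + 4*x*z + y^2*z
∇×A = (-3*x^3 - x*y^2 + 18*x*z - 18*z, -4*x*y - 18*y*z, 9*x^2*z + 4*x*z + y^2*z)
At (1, -2, 3): (-7, 116, 51).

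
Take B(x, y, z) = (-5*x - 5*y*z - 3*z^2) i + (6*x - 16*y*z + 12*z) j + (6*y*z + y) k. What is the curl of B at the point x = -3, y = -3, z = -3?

(-77, 33, -9)

(∇×B)₁ = ∂B₃/∂y − ∂B₂/∂z = 16*y + 6*z - 11
(∇×B)₂ = ∂B₁/∂z − ∂B₃/∂x = -5*y - 6*z
(∇×B)₃ = ∂B₂/∂x − ∂B₁/∂y = 5*z + 6
∇×B = (16*y + 6*z - 11, -5*y - 6*z, 5*z + 6)
At (-3, -3, -3): (-77, 33, -9).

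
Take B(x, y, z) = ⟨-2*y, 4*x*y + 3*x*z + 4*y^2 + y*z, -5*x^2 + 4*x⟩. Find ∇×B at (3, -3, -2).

(-6, 26, -16)

(∇×B)₁ = ∂B₃/∂y − ∂B₂/∂z = -3*x - y
(∇×B)₂ = ∂B₁/∂z − ∂B₃/∂x = 10*x - 4
(∇×B)₃ = ∂B₂/∂x − ∂B₁/∂y = 4*y + 3*z + 2
∇×B = (-3*x - y, 10*x - 4, 4*y + 3*z + 2)
At (3, -3, -2): (-6, 26, -16).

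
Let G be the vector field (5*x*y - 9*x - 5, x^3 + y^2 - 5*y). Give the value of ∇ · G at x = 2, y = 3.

∂G₁/∂x = 5*y - 9
∂G₂/∂y = 2*y - 5
∇·G = 7*y - 14
At (2, 3): 7.

7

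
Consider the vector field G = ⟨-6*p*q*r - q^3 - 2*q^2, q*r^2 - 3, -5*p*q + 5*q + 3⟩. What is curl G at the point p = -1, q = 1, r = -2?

(∇×G)₁ = ∂G₃/∂q − ∂G₂/∂r = -5*p - 2*q*r + 5
(∇×G)₂ = ∂G₁/∂r − ∂G₃/∂p = -6*p*q + 5*q
(∇×G)₃ = ∂G₂/∂p − ∂G₁/∂q = 6*p*r + 3*q^2 + 4*q
∇×G = (-5*p - 2*q*r + 5, -6*p*q + 5*q, 6*p*r + 3*q^2 + 4*q)
At (-1, 1, -2): (14, 11, 19).

(14, 11, 19)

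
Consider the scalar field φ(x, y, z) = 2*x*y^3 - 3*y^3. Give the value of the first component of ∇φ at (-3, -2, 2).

-16

(∇φ)_1 = ∂φ/∂x = 2*y^3
At (-3, -2, 2): -16.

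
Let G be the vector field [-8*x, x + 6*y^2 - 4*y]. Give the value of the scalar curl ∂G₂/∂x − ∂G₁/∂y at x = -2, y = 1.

1

∂G₂/∂x = 1
∂G₁/∂y = 0
Scalar curl = 1
At (-2, 1): 1.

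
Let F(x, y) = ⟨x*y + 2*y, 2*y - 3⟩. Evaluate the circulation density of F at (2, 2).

∂F₂/∂x = 0
∂F₁/∂y = x + 2
Scalar curl = -x - 2
At (2, 2): -4.

-4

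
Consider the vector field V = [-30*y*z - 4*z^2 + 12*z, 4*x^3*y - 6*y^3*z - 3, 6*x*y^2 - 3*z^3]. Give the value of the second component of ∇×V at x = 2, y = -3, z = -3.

72

(∇×V)_2 = ∂V₁/∂z − ∂V₃/∂x
= -30*y - 8*z + 12 − (6*y^2)
= -6*y^2 - 30*y - 8*z + 12
At (2, -3, -3): 72.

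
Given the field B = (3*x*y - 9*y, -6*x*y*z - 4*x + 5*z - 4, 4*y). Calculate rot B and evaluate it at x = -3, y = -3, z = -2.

(∇×B)₁ = ∂B₃/∂y − ∂B₂/∂z = 6*x*y - 1
(∇×B)₂ = ∂B₁/∂z − ∂B₃/∂x = 0
(∇×B)₃ = ∂B₂/∂x − ∂B₁/∂y = -3*x - 6*y*z + 5
∇×B = (6*x*y - 1, 0, -3*x - 6*y*z + 5)
At (-3, -3, -2): (53, 0, -22).

(53, 0, -22)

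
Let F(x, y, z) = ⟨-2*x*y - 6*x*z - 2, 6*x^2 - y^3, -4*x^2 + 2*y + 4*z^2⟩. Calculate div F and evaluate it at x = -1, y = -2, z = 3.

-2

∂F₁/∂x = -2*y - 6*z
∂F₂/∂y = -3*y^2
∂F₃/∂z = 8*z
∇·F = -3*y^2 - 2*y + 2*z
At (-1, -2, 3): -2.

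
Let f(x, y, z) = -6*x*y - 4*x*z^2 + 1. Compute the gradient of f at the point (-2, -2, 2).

(-4, 12, 32)

∂f/∂x = -6*y - 4*z^2
∂f/∂y = -6*x
∂f/∂z = -8*x*z
∇f = (-6*y - 4*z^2, -6*x, -8*x*z)
At (-2, -2, 2): (-4, 12, 32).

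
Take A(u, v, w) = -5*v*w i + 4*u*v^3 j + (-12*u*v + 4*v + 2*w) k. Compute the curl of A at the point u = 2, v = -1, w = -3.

(∇×A)₁ = ∂A₃/∂v − ∂A₂/∂w = -12*u + 4
(∇×A)₂ = ∂A₁/∂w − ∂A₃/∂u = 7*v
(∇×A)₃ = ∂A₂/∂u − ∂A₁/∂v = 4*v^3 + 5*w
∇×A = (-12*u + 4, 7*v, 4*v^3 + 5*w)
At (2, -1, -3): (-20, -7, -19).

(-20, -7, -19)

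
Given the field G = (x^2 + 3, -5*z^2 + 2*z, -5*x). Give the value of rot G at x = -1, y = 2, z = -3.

(∇×G)₁ = ∂G₃/∂y − ∂G₂/∂z = 10*z - 2
(∇×G)₂ = ∂G₁/∂z − ∂G₃/∂x = 5
(∇×G)₃ = ∂G₂/∂x − ∂G₁/∂y = 0
∇×G = (10*z - 2, 5, 0)
At (-1, 2, -3): (-32, 5, 0).

(-32, 5, 0)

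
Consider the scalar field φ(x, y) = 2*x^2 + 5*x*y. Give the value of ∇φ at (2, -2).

(-2, 10)

∂φ/∂x = 4*x + 5*y
∂φ/∂y = 5*x
∇φ = (4*x + 5*y, 5*x)
At (2, -2): (-2, 10).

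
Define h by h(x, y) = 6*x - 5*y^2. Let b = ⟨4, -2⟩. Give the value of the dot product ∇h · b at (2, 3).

∂h/∂x = 6
∂h/∂y = -10*y
∇h at (2, 3) = (6, -30)
∇h · b = (6)(4) + (-30)(-2) = 84

84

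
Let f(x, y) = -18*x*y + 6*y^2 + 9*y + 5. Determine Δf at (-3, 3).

12

∂²f/∂x² = 0
∂²f/∂y² = 12
∇²f = 12
At (-3, 3): 12.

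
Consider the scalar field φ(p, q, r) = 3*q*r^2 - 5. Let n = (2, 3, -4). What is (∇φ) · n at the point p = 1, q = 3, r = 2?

∂φ/∂p = 0
∂φ/∂q = 3*r^2
∂φ/∂r = 6*q*r
∇φ at (1, 3, 2) = (0, 12, 36)
∇φ · n = (0)(2) + (12)(3) + (36)(-4) = -108

-108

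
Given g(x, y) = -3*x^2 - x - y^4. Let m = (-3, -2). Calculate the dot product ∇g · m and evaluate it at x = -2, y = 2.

∂g/∂x = -6*x - 1
∂g/∂y = -4*y^3
∇g at (-2, 2) = (11, -32)
∇g · m = (11)(-3) + (-32)(-2) = 31

31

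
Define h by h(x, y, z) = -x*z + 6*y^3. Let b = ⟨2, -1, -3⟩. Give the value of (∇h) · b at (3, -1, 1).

∂h/∂x = -z
∂h/∂y = 18*y^2
∂h/∂z = -x
∇h at (3, -1, 1) = (-1, 18, -3)
∇h · b = (-1)(2) + (18)(-1) + (-3)(-3) = -11

-11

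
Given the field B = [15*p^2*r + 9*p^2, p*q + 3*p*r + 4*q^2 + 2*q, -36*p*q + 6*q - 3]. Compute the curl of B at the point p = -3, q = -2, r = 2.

(∇×B)₁ = ∂B₃/∂q − ∂B₂/∂r = -39*p + 6
(∇×B)₂ = ∂B₁/∂r − ∂B₃/∂p = 15*p^2 + 36*q
(∇×B)₃ = ∂B₂/∂p − ∂B₁/∂q = q + 3*r
∇×B = (-39*p + 6, 15*p^2 + 36*q, q + 3*r)
At (-3, -2, 2): (123, 63, 4).

(123, 63, 4)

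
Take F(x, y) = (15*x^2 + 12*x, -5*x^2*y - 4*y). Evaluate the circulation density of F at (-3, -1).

-30

∂F₂/∂x = -10*x*y
∂F₁/∂y = 0
Scalar curl = -10*x*y
At (-3, -1): -30.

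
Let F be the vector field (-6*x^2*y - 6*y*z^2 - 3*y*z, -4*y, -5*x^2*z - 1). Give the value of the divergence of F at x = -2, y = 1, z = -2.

0

∂F₁/∂x = -12*x*y
∂F₂/∂y = -4
∂F₃/∂z = -5*x^2
∇·F = -5*x^2 - 12*x*y - 4
At (-2, 1, -2): 0.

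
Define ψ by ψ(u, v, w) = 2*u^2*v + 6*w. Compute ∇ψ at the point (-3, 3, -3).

∂ψ/∂u = 4*u*v
∂ψ/∂v = 2*u^2
∂ψ/∂w = 6
∇ψ = (4*u*v, 2*u^2, 6)
At (-3, 3, -3): (-36, 18, 6).

(-36, 18, 6)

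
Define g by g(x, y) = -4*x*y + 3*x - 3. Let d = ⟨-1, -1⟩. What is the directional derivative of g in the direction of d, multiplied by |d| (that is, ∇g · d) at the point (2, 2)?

13

∂g/∂x = -4*y + 3
∂g/∂y = -4*x
∇g at (2, 2) = (-5, -8)
∇g · d = (-5)(-1) + (-8)(-1) = 13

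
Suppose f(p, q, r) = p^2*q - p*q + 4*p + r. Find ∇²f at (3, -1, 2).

∂²f/∂p² = 2*q
∂²f/∂q² = 0
∂²f/∂r² = 0
∇²f = 2*q
At (3, -1, 2): -2.

-2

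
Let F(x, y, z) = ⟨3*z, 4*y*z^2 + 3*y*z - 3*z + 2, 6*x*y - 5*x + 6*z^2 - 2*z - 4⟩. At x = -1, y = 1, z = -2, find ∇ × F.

(10, 2, 0)

(∇×F)₁ = ∂F₃/∂y − ∂F₂/∂z = 6*x - 8*y*z - 3*y + 3
(∇×F)₂ = ∂F₁/∂z − ∂F₃/∂x = -6*y + 8
(∇×F)₃ = ∂F₂/∂x − ∂F₁/∂y = 0
∇×F = (6*x - 8*y*z - 3*y + 3, -6*y + 8, 0)
At (-1, 1, -2): (10, 2, 0).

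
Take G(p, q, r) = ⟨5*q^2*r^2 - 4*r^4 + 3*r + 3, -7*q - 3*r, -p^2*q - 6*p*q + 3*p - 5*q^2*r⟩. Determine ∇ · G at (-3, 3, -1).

∂G₁/∂p = 0
∂G₂/∂q = -7
∂G₃/∂r = -5*q^2
∇·G = -5*q^2 - 7
At (-3, 3, -1): -52.

-52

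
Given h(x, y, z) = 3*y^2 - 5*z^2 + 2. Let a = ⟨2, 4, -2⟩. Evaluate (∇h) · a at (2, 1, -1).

4

∂h/∂x = 0
∂h/∂y = 6*y
∂h/∂z = -10*z
∇h at (2, 1, -1) = (0, 6, 10)
∇h · a = (0)(2) + (6)(4) + (10)(-2) = 4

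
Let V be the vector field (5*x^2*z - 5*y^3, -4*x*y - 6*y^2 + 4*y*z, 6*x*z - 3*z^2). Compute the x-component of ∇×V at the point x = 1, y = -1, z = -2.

4

(∇×V)_1 = ∂V₃/∂y − ∂V₂/∂z
= 0 − (4*y)
= -4*y
At (1, -1, -2): 4.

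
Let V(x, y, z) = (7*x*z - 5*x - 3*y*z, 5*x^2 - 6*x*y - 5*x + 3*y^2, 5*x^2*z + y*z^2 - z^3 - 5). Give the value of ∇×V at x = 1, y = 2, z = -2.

(4, 21, -13)

(∇×V)₁ = ∂V₃/∂y − ∂V₂/∂z = z^2
(∇×V)₂ = ∂V₁/∂z − ∂V₃/∂x = -10*x*z + 7*x - 3*y
(∇×V)₃ = ∂V₂/∂x − ∂V₁/∂y = 10*x - 6*y + 3*z - 5
∇×V = (z^2, -10*x*z + 7*x - 3*y, 10*x - 6*y + 3*z - 5)
At (1, 2, -2): (4, 21, -13).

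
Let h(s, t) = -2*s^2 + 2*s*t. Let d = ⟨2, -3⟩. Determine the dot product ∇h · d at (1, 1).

-10

∂h/∂s = -4*s + 2*t
∂h/∂t = 2*s
∇h at (1, 1) = (-2, 2)
∇h · d = (-2)(2) + (2)(-3) = -10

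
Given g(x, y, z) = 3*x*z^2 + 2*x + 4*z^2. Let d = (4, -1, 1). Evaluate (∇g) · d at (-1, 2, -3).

∂g/∂x = 3*z^2 + 2
∂g/∂y = 0
∂g/∂z = 6*x*z + 8*z
∇g at (-1, 2, -3) = (29, 0, -6)
∇g · d = (29)(4) + (0)(-1) + (-6)(1) = 110

110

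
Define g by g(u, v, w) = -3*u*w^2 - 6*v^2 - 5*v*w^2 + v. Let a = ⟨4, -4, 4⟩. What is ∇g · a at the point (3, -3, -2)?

∂g/∂u = -3*w^2
∂g/∂v = -12*v - 5*w^2 + 1
∂g/∂w = -6*u*w - 10*v*w
∇g at (3, -3, -2) = (-12, 17, -24)
∇g · a = (-12)(4) + (17)(-4) + (-24)(4) = -212

-212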